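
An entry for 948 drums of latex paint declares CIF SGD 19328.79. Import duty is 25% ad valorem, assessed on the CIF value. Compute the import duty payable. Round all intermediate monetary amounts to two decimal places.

Import duty = 19328.79 × 25% = 4832.20

Import duty: SGD 4832.20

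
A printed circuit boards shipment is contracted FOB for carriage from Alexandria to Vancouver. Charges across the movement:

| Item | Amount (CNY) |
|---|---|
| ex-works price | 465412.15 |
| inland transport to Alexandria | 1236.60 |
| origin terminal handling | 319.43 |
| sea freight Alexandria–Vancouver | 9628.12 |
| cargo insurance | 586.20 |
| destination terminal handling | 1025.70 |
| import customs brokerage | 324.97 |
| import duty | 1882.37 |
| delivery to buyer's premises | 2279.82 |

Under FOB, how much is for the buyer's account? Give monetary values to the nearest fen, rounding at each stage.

FOB: the seller bears costs until goods are on board at the origin port; the buyer bears freight, insurance and all costs thereafter.
Seller's account: goods 465412.15 + inland to port 1236.60 + origin terminal 319.43 = 466968.18
Buyer's account: freight 9628.12 + insurance 586.20 + destination terminal 1025.70 + brokerage 324.97 + duty 1882.37 + delivery 2279.82 = 15727.18

Buyer's account: CNY 15727.18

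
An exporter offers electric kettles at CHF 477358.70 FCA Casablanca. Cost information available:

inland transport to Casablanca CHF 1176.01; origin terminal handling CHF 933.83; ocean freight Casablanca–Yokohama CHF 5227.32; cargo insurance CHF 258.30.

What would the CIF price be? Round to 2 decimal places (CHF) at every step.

Not relevant to the conversion: inland to port — on the seller under both FCA and CIF; already in the FCA price and stays in the CIF price.
From FCA to CIF, the seller additionally bears: origin terminal, freight, insurance.
CIF price = 477358.70 + 933.83 + 5227.32 + 258.30 = 483778.15

CIF price: CHF 483778.15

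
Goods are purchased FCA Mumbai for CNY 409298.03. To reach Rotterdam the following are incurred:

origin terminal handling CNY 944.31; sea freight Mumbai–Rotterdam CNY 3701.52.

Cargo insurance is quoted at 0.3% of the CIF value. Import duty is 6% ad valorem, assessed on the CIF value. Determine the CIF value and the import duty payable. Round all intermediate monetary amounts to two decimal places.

CIF value: CNY 415189.43; import duty: CNY 24911.37

Let C be the CIF value. C = FCA price + pre-shipment costs + freight + 0.3% × C
C − 0.3% × C = 409298.03 + 944.31 + 3701.52
0.997 × C = 413943.86
C = 413943.86 / 0.997 = 415189.43
Insurance premium = 0.3% × 415189.43 = 1245.57
Import duty = 415189.43 × 6% = 24911.37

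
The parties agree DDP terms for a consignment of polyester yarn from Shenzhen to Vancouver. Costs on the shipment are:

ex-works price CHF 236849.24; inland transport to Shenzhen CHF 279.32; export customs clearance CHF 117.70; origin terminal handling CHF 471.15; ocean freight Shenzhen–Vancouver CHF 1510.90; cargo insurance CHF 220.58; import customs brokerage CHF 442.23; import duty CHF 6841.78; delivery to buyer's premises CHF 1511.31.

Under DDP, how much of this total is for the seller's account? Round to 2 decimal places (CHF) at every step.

DDP: the seller bears all costs including import duty.
Seller's account: goods 236849.24 + inland to port 279.32 + export clearance 117.70 + origin terminal 471.15 + freight 1510.90 + insurance 220.58 + brokerage 442.23 + duty 6841.78 + delivery 1511.31 = 248244.21
Buyer's account: 0.00

Seller's account: CHF 248244.21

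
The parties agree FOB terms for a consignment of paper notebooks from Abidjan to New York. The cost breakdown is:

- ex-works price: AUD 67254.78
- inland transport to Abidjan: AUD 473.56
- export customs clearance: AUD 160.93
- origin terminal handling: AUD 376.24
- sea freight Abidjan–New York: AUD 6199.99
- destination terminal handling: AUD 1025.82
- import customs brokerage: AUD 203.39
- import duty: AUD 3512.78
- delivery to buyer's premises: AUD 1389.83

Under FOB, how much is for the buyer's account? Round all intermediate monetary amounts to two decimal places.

Buyer's account: AUD 12331.81

FOB: the seller bears costs until goods are on board at the origin port; the buyer bears freight, insurance and all costs thereafter.
Seller's account: goods 67254.78 + inland to port 473.56 + export clearance 160.93 + origin terminal 376.24 = 68265.51
Buyer's account: freight 6199.99 + destination terminal 1025.82 + brokerage 203.39 + duty 3512.78 + delivery 1389.83 = 12331.81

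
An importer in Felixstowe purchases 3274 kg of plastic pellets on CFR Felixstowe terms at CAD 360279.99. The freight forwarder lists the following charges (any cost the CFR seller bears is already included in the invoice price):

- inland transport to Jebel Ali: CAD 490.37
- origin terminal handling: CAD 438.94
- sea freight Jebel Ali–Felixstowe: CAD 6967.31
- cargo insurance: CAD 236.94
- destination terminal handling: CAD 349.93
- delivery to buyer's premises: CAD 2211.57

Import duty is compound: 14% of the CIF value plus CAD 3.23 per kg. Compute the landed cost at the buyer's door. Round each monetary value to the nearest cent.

Total landed cost: CAD 424125.82

CFR: the seller pays costs through ocean freight to the destination port, but not insurance.
Already in the invoice (seller's account under CFR): inland to port, origin terminal, freight — exclude.
CIF value = CFR price + insurance = 360279.99 + 236.94 = 360516.93
Ad valorem component: 360516.93 × 14% = 50472.37
Specific component: 3274 × 3.23 = 10575.02
Import duty = 50472.37 + 10575.02 = 61047.39
Buyer bears: insurance 236.94 + destination terminal 349.93 + delivery 2211.57 + duty 61047.39 = 63845.83
Landed cost = invoice 360279.99 + 63845.83 = 424125.82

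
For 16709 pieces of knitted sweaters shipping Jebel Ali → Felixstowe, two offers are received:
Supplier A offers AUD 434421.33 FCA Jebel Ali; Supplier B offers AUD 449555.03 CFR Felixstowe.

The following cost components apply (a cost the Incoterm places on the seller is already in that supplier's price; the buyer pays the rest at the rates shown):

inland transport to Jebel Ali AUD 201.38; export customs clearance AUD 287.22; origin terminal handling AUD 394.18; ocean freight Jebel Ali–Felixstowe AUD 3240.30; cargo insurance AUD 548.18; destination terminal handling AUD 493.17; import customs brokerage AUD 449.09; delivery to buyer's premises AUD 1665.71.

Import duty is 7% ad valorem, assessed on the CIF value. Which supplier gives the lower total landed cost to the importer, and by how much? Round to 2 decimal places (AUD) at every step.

Supplier A is cheaper by AUD 12304.16

Supplier A (FCA):
CIF value = FCA price + origin terminal + freight + insurance = 434421.33 + 394.18 + 3240.30 + 548.18 = 438603.99
Import duty = 438603.99 × 7% = 30702.28
Buyer bears (A): 394.18 + 3240.30 + 548.18 + 493.17 + 449.09 + 1665.71 = 6790.63
Landed cost (A) = invoice 434421.33 + 6790.63 + duty 30702.28 = 471914.24
Supplier B (CFR):
CIF value = CFR price + insurance = 449555.03 + 548.18 = 450103.21
Import duty = 450103.21 × 7% = 31507.22
Buyer bears (B): 548.18 + 493.17 + 449.09 + 1665.71 = 3156.15
Landed cost (B) = invoice 449555.03 + 3156.15 + duty 31507.22 = 484218.40
Difference = |471914.24 − 484218.40| = 12304.16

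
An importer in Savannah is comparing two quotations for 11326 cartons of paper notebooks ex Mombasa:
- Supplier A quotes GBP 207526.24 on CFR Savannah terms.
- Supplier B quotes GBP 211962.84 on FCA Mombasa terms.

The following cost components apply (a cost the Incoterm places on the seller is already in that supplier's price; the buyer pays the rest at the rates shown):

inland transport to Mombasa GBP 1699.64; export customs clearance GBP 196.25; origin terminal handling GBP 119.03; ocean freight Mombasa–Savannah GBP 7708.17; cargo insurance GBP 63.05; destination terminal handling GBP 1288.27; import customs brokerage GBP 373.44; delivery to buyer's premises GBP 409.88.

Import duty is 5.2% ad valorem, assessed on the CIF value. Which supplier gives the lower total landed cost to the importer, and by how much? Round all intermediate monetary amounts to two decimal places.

Supplier A is cheaper by GBP 12901.52

Supplier A (CFR):
CIF value = CFR price + insurance = 207526.24 + 63.05 = 207589.29
Import duty = 207589.29 × 5.2% = 10794.64
Buyer bears (A): 63.05 + 1288.27 + 373.44 + 409.88 = 2134.64
Landed cost (A) = invoice 207526.24 + 2134.64 + duty 10794.64 = 220455.52
Supplier B (FCA):
CIF value = FCA price + origin terminal + freight + insurance = 211962.84 + 119.03 + 7708.17 + 63.05 = 219853.09
Import duty = 219853.09 × 5.2% = 11432.36
Buyer bears (B): 119.03 + 7708.17 + 63.05 + 1288.27 + 373.44 + 409.88 = 9961.84
Landed cost (B) = invoice 211962.84 + 9961.84 + duty 11432.36 = 233357.04
Difference = |220455.52 − 233357.04| = 12901.52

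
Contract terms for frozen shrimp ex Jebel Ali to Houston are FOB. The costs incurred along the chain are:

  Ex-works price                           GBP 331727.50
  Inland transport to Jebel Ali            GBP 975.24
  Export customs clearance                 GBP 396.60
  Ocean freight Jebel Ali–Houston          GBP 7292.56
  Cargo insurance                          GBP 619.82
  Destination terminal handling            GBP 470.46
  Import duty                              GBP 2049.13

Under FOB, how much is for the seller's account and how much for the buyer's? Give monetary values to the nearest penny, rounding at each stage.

Seller: GBP 333099.34; buyer: GBP 10431.97

FOB: the seller bears costs until goods are on board at the origin port; the buyer bears freight, insurance and all costs thereafter.
Seller's account: goods 331727.50 + inland to port 975.24 + export clearance 396.60 = 333099.34
Buyer's account: freight 7292.56 + insurance 619.82 + destination terminal 470.46 + duty 2049.13 = 10431.97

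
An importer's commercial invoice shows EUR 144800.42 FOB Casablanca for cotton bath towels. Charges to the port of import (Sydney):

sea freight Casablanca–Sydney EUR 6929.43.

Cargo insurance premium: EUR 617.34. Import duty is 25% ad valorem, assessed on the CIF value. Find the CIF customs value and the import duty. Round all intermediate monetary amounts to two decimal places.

CIF = FOB price + freight + insurance
CIF = 144800.42 + 6929.43 + 617.34 = 152347.19
Import duty = 152347.19 × 25% = 38086.80

CIF value: EUR 152347.19; import duty: EUR 38086.80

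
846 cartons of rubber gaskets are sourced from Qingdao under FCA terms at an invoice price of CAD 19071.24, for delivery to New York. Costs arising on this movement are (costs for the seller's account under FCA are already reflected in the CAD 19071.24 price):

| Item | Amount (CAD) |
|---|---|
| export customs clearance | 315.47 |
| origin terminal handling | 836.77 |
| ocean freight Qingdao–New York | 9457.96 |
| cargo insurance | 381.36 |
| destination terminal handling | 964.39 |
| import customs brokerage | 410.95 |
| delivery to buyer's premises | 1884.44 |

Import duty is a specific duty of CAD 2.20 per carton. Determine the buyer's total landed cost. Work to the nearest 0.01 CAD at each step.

Total landed cost: CAD 34868.31

FCA: the seller delivers export-cleared goods to the carrier; the buyer bears costs from that point.
Already in the invoice (seller's account under FCA): export clearance — exclude.
CIF value = FCA price + origin terminal + freight + insurance = 19071.24 + 836.77 + 9457.96 + 381.36 = 29747.33
Import duty = 846 × 2.20 = 1861.20
Buyer bears: origin terminal 836.77 + freight 9457.96 + insurance 381.36 + destination terminal 964.39 + brokerage 410.95 + delivery 1884.44 + duty 1861.20 = 15797.07
Landed cost = invoice 19071.24 + 15797.07 = 34868.31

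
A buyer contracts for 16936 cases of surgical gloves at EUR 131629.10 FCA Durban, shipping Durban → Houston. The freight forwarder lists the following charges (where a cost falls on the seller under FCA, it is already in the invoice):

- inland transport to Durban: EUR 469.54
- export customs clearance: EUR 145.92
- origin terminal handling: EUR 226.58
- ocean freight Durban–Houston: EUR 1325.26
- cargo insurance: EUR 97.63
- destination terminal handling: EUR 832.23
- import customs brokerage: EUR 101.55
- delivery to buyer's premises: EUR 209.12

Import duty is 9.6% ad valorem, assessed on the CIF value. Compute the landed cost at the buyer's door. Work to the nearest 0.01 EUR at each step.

Total landed cost: EUR 147216.21

FCA: the seller delivers export-cleared goods to the carrier; the buyer bears costs from that point.
Already in the invoice (seller's account under FCA): inland to port, export clearance — exclude.
CIF value = FCA price + origin terminal + freight + insurance = 131629.10 + 226.58 + 1325.26 + 97.63 = 133278.57
Import duty = 133278.57 × 9.6% = 12794.74
Buyer bears: origin terminal 226.58 + freight 1325.26 + insurance 97.63 + destination terminal 832.23 + brokerage 101.55 + delivery 209.12 + duty 12794.74 = 15587.11
Landed cost = invoice 131629.10 + 15587.11 = 147216.21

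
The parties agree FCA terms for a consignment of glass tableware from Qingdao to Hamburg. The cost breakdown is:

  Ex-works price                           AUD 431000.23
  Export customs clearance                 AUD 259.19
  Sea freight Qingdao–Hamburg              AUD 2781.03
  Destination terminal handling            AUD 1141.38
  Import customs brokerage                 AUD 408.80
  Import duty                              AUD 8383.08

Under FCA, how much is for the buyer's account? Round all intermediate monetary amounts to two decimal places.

FCA: the seller delivers export-cleared goods to the carrier; the buyer bears costs from that point.
Seller's account: goods 431000.23 + export clearance 259.19 = 431259.42
Buyer's account: freight 2781.03 + destination terminal 1141.38 + brokerage 408.80 + duty 8383.08 = 12714.29

Buyer's account: AUD 12714.29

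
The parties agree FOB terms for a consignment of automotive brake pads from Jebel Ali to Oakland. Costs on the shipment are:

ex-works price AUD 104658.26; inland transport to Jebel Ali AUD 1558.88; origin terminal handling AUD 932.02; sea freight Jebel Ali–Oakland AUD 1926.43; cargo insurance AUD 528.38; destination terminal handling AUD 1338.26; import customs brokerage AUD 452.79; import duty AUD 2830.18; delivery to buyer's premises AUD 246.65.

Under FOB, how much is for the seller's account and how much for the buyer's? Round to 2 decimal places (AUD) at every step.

FOB: the seller bears costs until goods are on board at the origin port; the buyer bears freight, insurance and all costs thereafter.
Seller's account: goods 104658.26 + inland to port 1558.88 + origin terminal 932.02 = 107149.16
Buyer's account: freight 1926.43 + insurance 528.38 + destination terminal 1338.26 + brokerage 452.79 + duty 2830.18 + delivery 246.65 = 7322.69

Seller: AUD 107149.16; buyer: AUD 7322.69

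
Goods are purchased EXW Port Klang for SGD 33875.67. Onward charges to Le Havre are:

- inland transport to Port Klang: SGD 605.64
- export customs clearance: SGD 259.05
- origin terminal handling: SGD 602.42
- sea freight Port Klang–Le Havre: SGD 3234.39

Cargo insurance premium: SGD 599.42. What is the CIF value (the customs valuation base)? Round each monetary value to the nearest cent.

CIF = EXW price + pre-shipment costs + freight + insurance
CIF = 33875.67 + 605.64 + 259.05 + 602.42 + 3234.39 + 599.42 = 39176.59

CIF value: SGD 39176.59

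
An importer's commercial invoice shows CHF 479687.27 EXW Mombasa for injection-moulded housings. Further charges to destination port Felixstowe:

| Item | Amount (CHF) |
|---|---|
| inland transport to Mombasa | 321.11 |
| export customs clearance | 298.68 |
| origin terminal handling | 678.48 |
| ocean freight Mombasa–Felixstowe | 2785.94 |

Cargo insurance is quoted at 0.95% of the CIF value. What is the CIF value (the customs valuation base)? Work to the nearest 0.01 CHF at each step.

Let C be the CIF value. C = EXW price + pre-shipment costs + freight + 0.95% × C
C − 0.95% × C = 479687.27 + 321.11 + 298.68 + 678.48 + 2785.94
0.9905 × C = 483771.48
C = 483771.48 / 0.9905 = 488411.39
Insurance premium = 0.95% × 488411.39 = 4639.91

CIF value: CHF 488411.39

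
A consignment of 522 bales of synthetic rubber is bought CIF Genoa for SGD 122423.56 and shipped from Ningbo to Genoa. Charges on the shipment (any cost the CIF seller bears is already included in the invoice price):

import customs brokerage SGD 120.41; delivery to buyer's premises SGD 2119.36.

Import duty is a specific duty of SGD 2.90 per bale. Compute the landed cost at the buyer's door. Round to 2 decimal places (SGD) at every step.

CIF: the seller pays costs through ocean freight and marine insurance to the destination port.
The CIF price already equals the CIF value: 122423.56
Import duty = 522 × 2.90 = 1513.80
Buyer bears: brokerage 120.41 + delivery 2119.36 + duty 1513.80 = 3753.57
Landed cost = invoice 122423.56 + 3753.57 = 126177.13

Total landed cost: SGD 126177.13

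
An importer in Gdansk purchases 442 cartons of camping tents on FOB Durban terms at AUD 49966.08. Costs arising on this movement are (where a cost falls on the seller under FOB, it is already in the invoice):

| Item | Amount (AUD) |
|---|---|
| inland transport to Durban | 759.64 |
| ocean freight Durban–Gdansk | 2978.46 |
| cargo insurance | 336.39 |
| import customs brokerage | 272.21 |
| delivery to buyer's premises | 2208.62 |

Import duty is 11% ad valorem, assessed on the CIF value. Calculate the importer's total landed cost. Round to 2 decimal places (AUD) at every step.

Total landed cost: AUD 61622.66

FOB: the seller bears costs until goods are on board at the origin port; the buyer bears freight, insurance and all costs thereafter.
Already in the invoice (seller's account under FOB): inland to port — exclude.
CIF value = FOB price + freight + insurance = 49966.08 + 2978.46 + 336.39 = 53280.93
Import duty = 53280.93 × 11% = 5860.90
Buyer bears: freight 2978.46 + insurance 336.39 + brokerage 272.21 + delivery 2208.62 + duty 5860.90 = 11656.58
Landed cost = invoice 49966.08 + 11656.58 = 61622.66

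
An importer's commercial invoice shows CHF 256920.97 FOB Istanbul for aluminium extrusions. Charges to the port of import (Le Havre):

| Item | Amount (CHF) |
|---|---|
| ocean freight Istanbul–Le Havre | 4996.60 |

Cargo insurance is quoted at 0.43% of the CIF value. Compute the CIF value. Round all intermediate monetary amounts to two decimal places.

CIF value: CHF 263048.68

Let C be the CIF value. C = FOB price + freight + 0.43% × C
C − 0.43% × C = 256920.97 + 4996.60
0.9957 × C = 261917.57
C = 261917.57 / 0.9957 = 263048.68
Insurance premium = 0.43% × 263048.68 = 1131.11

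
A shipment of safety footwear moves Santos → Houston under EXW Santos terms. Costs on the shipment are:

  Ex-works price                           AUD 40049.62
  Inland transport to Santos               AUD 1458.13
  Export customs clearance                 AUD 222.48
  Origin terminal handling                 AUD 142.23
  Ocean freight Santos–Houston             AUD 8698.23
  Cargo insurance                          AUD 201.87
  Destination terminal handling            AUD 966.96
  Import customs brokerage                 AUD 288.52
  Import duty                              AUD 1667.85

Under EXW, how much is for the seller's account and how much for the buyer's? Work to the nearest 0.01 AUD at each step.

EXW: the seller makes goods available at their premises; the buyer bears all onward costs.
Seller's account: goods 40049.62 = 40049.62
Buyer's account: inland to port 1458.13 + export clearance 222.48 + origin terminal 142.23 + freight 8698.23 + insurance 201.87 + destination terminal 966.96 + brokerage 288.52 + duty 1667.85 = 13646.27

Seller: AUD 40049.62; buyer: AUD 13646.27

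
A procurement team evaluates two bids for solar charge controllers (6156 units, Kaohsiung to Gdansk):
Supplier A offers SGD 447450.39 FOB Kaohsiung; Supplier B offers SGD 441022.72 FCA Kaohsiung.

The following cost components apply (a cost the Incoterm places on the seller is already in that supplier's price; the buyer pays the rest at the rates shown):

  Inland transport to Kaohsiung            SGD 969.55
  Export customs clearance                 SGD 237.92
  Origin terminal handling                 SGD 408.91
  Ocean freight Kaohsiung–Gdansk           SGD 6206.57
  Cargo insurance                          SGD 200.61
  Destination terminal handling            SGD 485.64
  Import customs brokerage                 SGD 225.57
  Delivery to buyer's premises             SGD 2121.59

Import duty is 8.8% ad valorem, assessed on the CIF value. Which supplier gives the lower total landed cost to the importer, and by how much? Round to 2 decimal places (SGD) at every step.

Supplier B is cheaper by SGD 6548.41

Supplier A (FOB):
CIF value = FOB price + freight + insurance = 447450.39 + 6206.57 + 200.61 = 453857.57
Import duty = 453857.57 × 8.8% = 39939.47
Buyer bears (A): 6206.57 + 200.61 + 485.64 + 225.57 + 2121.59 = 9239.98
Landed cost (A) = invoice 447450.39 + 9239.98 + duty 39939.47 = 496629.84
Supplier B (FCA):
CIF value = FCA price + origin terminal + freight + insurance = 441022.72 + 408.91 + 6206.57 + 200.61 = 447838.81
Import duty = 447838.81 × 8.8% = 39409.82
Buyer bears (B): 408.91 + 6206.57 + 200.61 + 485.64 + 225.57 + 2121.59 = 9648.89
Landed cost (B) = invoice 441022.72 + 9648.89 + duty 39409.82 = 490081.43
Difference = |496629.84 − 490081.43| = 6548.41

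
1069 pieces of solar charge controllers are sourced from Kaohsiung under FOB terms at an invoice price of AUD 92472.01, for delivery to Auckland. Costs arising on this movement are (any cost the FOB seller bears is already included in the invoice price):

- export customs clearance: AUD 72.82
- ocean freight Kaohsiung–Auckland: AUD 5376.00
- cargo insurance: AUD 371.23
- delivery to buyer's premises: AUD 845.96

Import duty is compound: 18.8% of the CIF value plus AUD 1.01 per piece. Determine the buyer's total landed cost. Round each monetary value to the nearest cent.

Total landed cost: AUD 118610.11

FOB: the seller bears costs until goods are on board at the origin port; the buyer bears freight, insurance and all costs thereafter.
Already in the invoice (seller's account under FOB): export clearance — exclude.
CIF value = FOB price + freight + insurance = 92472.01 + 5376.00 + 371.23 = 98219.24
Ad valorem component: 98219.24 × 18.8% = 18465.22
Specific component: 1069 × 1.01 = 1079.69
Import duty = 18465.22 + 1079.69 = 19544.91
Buyer bears: freight 5376.00 + insurance 371.23 + delivery 845.96 + duty 19544.91 = 26138.10
Landed cost = invoice 92472.01 + 26138.10 = 118610.11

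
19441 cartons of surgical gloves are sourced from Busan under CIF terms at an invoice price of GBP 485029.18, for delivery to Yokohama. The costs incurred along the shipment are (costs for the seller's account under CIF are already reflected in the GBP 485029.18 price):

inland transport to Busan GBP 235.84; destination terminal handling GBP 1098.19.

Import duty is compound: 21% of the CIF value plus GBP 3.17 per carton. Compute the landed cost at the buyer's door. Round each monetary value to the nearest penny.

Total landed cost: GBP 649611.47

CIF: the seller pays costs through ocean freight and marine insurance to the destination port.
Already in the invoice (seller's account under CIF): inland to port — exclude.
The CIF price already equals the CIF value: 485029.18
Ad valorem component: 485029.18 × 21% = 101856.13
Specific component: 19441 × 3.17 = 61627.97
Import duty = 101856.13 + 61627.97 = 163484.10
Buyer bears: destination terminal 1098.19 + duty 163484.10 = 164582.29
Landed cost = invoice 485029.18 + 164582.29 = 649611.47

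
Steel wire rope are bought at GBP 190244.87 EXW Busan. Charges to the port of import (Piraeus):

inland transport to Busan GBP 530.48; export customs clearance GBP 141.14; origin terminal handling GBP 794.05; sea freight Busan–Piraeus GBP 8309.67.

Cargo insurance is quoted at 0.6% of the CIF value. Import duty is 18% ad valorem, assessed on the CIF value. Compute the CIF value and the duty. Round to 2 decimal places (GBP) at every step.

Let C be the CIF value. C = EXW price + pre-shipment costs + freight + 0.6% × C
C − 0.6% × C = 190244.87 + 530.48 + 141.14 + 794.05 + 8309.67
0.994 × C = 200020.21
C = 200020.21 / 0.994 = 201227.58
Insurance premium = 0.6% × 201227.58 = 1207.37
Import duty = 201227.58 × 18% = 36220.96

CIF value: GBP 201227.58; import duty: GBP 36220.96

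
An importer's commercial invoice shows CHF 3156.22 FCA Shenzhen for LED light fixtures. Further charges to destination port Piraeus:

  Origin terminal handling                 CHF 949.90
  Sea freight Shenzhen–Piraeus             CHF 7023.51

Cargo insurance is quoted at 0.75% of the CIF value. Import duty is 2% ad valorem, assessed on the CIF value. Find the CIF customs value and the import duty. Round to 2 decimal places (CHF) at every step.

CIF value: CHF 11213.73; import duty: CHF 224.27

Let C be the CIF value. C = FCA price + pre-shipment costs + freight + 0.75% × C
C − 0.75% × C = 3156.22 + 949.90 + 7023.51
0.9925 × C = 11129.63
C = 11129.63 / 0.9925 = 11213.73
Insurance premium = 0.75% × 11213.73 = 84.10
Import duty = 11213.73 × 2% = 224.27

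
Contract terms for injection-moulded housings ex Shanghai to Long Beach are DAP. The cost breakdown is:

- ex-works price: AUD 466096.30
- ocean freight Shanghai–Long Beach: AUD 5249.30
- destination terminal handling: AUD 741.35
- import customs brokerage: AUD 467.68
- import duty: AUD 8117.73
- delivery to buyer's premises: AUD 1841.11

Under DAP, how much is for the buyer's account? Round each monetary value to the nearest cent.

DAP: the seller bears all costs to the named destination except import duty and clearance.
Seller's account: goods 466096.30 + freight 5249.30 + destination terminal 741.35 + delivery 1841.11 = 473928.06
Buyer's account: brokerage 467.68 + duty 8117.73 = 8585.41

Buyer's account: AUD 8585.41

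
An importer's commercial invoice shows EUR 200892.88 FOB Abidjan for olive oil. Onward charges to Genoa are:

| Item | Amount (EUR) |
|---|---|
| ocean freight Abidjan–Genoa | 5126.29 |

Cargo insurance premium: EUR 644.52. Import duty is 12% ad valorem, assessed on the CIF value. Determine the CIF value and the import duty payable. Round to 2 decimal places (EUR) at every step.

CIF value: EUR 206663.69; import duty: EUR 24799.64

CIF = FOB price + freight + insurance
CIF = 200892.88 + 5126.29 + 644.52 = 206663.69
Import duty = 206663.69 × 12% = 24799.64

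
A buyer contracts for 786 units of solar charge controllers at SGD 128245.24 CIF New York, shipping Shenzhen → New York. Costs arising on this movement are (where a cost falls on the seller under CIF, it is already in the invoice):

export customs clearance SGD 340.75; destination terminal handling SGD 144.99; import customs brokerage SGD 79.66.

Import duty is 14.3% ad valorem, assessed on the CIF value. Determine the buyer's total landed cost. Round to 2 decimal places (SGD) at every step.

CIF: the seller pays costs through ocean freight and marine insurance to the destination port.
Already in the invoice (seller's account under CIF): export clearance — exclude.
The CIF price already equals the CIF value: 128245.24
Import duty = 128245.24 × 14.3% = 18339.07
Buyer bears: destination terminal 144.99 + brokerage 79.66 + duty 18339.07 = 18563.72
Landed cost = invoice 128245.24 + 18563.72 = 146808.96

Total landed cost: SGD 146808.96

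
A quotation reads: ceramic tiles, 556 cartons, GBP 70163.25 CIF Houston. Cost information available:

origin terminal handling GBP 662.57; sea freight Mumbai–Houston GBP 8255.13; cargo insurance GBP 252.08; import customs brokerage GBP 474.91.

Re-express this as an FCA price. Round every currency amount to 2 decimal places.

Not relevant to the conversion: brokerage — on the buyer under both terms; not part of either seller's price.
From CIF to FCA, the seller no longer bears: origin terminal, freight, insurance.
FCA price = 70163.25 − 662.57 − 8255.13 − 252.08 = 60993.47

FCA price: GBP 60993.47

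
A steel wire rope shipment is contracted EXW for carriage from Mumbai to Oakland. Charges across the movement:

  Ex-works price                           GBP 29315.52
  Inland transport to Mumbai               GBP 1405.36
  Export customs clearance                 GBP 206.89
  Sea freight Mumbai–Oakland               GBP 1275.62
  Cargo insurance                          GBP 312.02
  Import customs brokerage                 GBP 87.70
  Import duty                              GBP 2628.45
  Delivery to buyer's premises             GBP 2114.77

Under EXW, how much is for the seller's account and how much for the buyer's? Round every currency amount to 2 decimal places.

EXW: the seller makes goods available at their premises; the buyer bears all onward costs.
Seller's account: goods 29315.52 = 29315.52
Buyer's account: inland to port 1405.36 + export clearance 206.89 + freight 1275.62 + insurance 312.02 + brokerage 87.70 + duty 2628.45 + delivery 2114.77 = 8030.81

Seller: GBP 29315.52; buyer: GBP 8030.81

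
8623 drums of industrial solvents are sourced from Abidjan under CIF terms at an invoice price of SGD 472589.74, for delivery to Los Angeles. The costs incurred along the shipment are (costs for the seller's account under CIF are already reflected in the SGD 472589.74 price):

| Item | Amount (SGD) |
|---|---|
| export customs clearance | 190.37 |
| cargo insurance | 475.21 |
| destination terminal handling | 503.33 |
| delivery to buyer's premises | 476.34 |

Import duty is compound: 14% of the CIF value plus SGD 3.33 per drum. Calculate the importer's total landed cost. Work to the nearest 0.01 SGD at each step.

Total landed cost: SGD 568446.56

CIF: the seller pays costs through ocean freight and marine insurance to the destination port.
Already in the invoice (seller's account under CIF): export clearance, insurance — exclude.
The CIF price already equals the CIF value: 472589.74
Ad valorem component: 472589.74 × 14% = 66162.56
Specific component: 8623 × 3.33 = 28714.59
Import duty = 66162.56 + 28714.59 = 94877.15
Buyer bears: destination terminal 503.33 + delivery 476.34 + duty 94877.15 = 95856.82
Landed cost = invoice 472589.74 + 95856.82 = 568446.56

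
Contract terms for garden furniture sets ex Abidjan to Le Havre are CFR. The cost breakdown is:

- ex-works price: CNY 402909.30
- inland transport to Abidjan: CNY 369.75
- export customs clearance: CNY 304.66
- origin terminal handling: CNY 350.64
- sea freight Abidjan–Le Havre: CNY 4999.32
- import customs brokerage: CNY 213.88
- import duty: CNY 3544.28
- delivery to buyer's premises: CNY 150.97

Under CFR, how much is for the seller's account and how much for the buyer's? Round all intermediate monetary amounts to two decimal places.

CFR: the seller pays costs through ocean freight to the destination port, but not insurance.
Seller's account: goods 402909.30 + inland to port 369.75 + export clearance 304.66 + origin terminal 350.64 + freight 4999.32 = 408933.67
Buyer's account: brokerage 213.88 + duty 3544.28 + delivery 150.97 = 3909.13

Seller: CNY 408933.67; buyer: CNY 3909.13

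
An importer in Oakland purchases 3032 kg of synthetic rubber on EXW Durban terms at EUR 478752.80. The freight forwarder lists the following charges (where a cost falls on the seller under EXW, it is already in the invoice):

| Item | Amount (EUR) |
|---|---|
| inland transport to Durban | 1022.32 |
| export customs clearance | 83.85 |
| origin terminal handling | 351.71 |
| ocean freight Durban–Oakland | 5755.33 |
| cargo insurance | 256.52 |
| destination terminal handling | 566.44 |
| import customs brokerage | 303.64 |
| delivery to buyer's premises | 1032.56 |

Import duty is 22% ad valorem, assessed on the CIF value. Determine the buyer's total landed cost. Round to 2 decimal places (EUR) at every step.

EXW: the seller makes goods available at their premises; the buyer bears all onward costs.
CIF value = EXW price + inland to port + export clearance + origin terminal + freight + insurance = 478752.80 + 1022.32 + 83.85 + 351.71 + 5755.33 + 256.52 = 486222.53
Import duty = 486222.53 × 22% = 106968.96
Buyer bears: inland to port 1022.32 + export clearance 83.85 + origin terminal 351.71 + freight 5755.33 + insurance 256.52 + destination terminal 566.44 + brokerage 303.64 + delivery 1032.56 + duty 106968.96 = 116341.33
Landed cost = invoice 478752.80 + 116341.33 = 595094.13

Total landed cost: EUR 595094.13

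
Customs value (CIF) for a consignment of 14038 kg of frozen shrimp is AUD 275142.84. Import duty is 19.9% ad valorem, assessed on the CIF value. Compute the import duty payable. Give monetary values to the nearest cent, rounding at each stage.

Import duty: AUD 54753.43

Import duty = 275142.84 × 19.9% = 54753.43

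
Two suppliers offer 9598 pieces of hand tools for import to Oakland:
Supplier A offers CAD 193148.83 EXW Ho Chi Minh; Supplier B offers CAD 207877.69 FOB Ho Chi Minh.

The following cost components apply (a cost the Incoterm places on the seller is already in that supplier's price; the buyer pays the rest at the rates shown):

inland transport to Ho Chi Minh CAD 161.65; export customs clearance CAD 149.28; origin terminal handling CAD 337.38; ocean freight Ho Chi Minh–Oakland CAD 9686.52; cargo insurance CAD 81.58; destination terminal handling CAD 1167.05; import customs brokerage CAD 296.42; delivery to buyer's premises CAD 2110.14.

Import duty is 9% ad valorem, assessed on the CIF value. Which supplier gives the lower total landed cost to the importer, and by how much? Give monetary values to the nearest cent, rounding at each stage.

Supplier A (EXW):
CIF value = EXW price + inland to port + export clearance + origin terminal + freight + insurance = 193148.83 + 161.65 + 149.28 + 337.38 + 9686.52 + 81.58 = 203565.24
Import duty = 203565.24 × 9% = 18320.87
Buyer bears (A): 161.65 + 149.28 + 337.38 + 9686.52 + 81.58 + 1167.05 + 296.42 + 2110.14 = 13990.02
Landed cost (A) = invoice 193148.83 + 13990.02 + duty 18320.87 = 225459.72
Supplier B (FOB):
CIF value = FOB price + freight + insurance = 207877.69 + 9686.52 + 81.58 = 217645.79
Import duty = 217645.79 × 9% = 19588.12
Buyer bears (B): 9686.52 + 81.58 + 1167.05 + 296.42 + 2110.14 = 13341.71
Landed cost (B) = invoice 207877.69 + 13341.71 + duty 19588.12 = 240807.52
Difference = |225459.72 − 240807.52| = 15347.80

Supplier A is cheaper by CAD 15347.80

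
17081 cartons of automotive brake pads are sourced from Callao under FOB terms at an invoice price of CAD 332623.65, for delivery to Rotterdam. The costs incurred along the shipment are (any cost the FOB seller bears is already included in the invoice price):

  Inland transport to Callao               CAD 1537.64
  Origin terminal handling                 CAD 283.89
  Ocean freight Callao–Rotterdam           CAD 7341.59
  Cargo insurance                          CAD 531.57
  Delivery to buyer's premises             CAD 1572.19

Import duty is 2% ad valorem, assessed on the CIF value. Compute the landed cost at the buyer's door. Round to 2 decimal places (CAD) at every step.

Total landed cost: CAD 348878.94

FOB: the seller bears costs until goods are on board at the origin port; the buyer bears freight, insurance and all costs thereafter.
Already in the invoice (seller's account under FOB): inland to port, origin terminal — exclude.
CIF value = FOB price + freight + insurance = 332623.65 + 7341.59 + 531.57 = 340496.81
Import duty = 340496.81 × 2% = 6809.94
Buyer bears: freight 7341.59 + insurance 531.57 + delivery 1572.19 + duty 6809.94 = 16255.29
Landed cost = invoice 332623.65 + 16255.29 = 348878.94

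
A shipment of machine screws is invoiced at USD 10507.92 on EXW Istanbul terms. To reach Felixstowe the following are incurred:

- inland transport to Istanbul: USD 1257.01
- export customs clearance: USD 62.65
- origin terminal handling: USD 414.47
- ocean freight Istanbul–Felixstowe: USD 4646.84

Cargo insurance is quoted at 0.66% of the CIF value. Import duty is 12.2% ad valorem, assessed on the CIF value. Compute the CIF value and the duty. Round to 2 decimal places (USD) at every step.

CIF value: USD 17001.10; import duty: USD 2074.13

Let C be the CIF value. C = EXW price + pre-shipment costs + freight + 0.66% × C
C − 0.66% × C = 10507.92 + 1257.01 + 62.65 + 414.47 + 4646.84
0.9934 × C = 16888.89
C = 16888.89 / 0.9934 = 17001.10
Insurance premium = 0.66% × 17001.10 = 112.21
Import duty = 17001.10 × 12.2% = 2074.13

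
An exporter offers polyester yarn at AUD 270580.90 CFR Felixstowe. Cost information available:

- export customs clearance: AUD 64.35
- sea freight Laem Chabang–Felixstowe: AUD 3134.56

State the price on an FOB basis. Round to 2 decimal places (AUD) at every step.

Not relevant to the conversion: export clearance — on the seller under both CFR and FOB; already in the CFR price and stays in the FOB price.
From CFR to FOB, the seller no longer bears: freight.
FOB price = 270580.90 − 3134.56 = 267446.34

FOB price: AUD 267446.34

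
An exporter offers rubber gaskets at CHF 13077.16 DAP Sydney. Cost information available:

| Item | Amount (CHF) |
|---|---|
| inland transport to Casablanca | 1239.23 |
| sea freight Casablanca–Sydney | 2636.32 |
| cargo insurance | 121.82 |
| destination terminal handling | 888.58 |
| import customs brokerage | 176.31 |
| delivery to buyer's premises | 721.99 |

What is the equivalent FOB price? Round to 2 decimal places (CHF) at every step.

Not relevant to the conversion: inland to port — on the seller under both DAP and FOB; already in the DAP price and stays in the FOB price. brokerage — on the buyer under both terms; not part of either seller's price.
From DAP to FOB, the seller no longer bears: freight, insurance, destination terminal, delivery.
FOB price = 13077.16 − 2636.32 − 121.82 − 888.58 − 721.99 = 8708.45

FOB price: CHF 8708.45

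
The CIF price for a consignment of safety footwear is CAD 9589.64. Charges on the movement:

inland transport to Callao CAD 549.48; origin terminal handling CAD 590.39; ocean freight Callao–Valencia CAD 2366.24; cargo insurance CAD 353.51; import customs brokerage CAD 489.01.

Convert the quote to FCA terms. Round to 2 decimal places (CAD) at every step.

FCA price: CAD 6279.50

Not relevant to the conversion: inland to port — on the seller under both CIF and FCA; already in the CIF price and stays in the FCA price. brokerage — on the buyer under both terms; not part of either seller's price.
From CIF to FCA, the seller no longer bears: origin terminal, freight, insurance.
FCA price = 9589.64 − 590.39 − 2366.24 − 353.51 = 6279.50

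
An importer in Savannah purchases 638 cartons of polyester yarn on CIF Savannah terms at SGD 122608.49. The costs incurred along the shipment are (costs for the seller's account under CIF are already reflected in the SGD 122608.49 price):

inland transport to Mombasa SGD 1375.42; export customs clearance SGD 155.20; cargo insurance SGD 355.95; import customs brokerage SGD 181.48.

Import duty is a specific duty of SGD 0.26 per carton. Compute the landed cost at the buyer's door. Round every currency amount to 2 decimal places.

CIF: the seller pays costs through ocean freight and marine insurance to the destination port.
Already in the invoice (seller's account under CIF): inland to port, export clearance, insurance — exclude.
The CIF price already equals the CIF value: 122608.49
Import duty = 638 × 0.26 = 165.88
Buyer bears: brokerage 181.48 + duty 165.88 = 347.36
Landed cost = invoice 122608.49 + 347.36 = 122955.85

Total landed cost: SGD 122955.85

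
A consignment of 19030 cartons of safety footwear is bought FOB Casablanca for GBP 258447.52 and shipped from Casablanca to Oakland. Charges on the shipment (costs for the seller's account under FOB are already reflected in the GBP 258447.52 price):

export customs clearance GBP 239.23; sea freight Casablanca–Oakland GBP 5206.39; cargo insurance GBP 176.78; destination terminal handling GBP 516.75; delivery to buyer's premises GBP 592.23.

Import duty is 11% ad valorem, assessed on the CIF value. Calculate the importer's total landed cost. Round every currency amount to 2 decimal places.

Total landed cost: GBP 293961.05

FOB: the seller bears costs until goods are on board at the origin port; the buyer bears freight, insurance and all costs thereafter.
Already in the invoice (seller's account under FOB): export clearance — exclude.
CIF value = FOB price + freight + insurance = 258447.52 + 5206.39 + 176.78 = 263830.69
Import duty = 263830.69 × 11% = 29021.38
Buyer bears: freight 5206.39 + insurance 176.78 + destination terminal 516.75 + delivery 592.23 + duty 29021.38 = 35513.53
Landed cost = invoice 258447.52 + 35513.53 = 293961.05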